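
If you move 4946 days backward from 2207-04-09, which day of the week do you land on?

Sunday

Apr 9, 2207 is a Thursday.
4946 mod 7 = 4, so 4946 days before a Thursday is Thursday − 4 = Sunday.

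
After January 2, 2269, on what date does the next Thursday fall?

Jan 2, 2269 is a Saturday.
From Saturday to the next Thursday is 5 days.
Jan 2, 2269 + 5 = Jan 7, 2269.

January 7, 2269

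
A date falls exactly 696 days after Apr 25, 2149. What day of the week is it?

First find the weekday of Apr 25, 2149. Doomsday rule: the anchor day for the 2100s is Sunday. For year 49: 49÷12 = 4 r 1, and 1÷4 = 0, so 4+1+0 = 5.
Sunday + 5 ≡ Friday — that's 2149's doomsday.
In April the doomsday date is Apr 4.
Apr 25 is 21 days after Apr 4; 21 mod 7 = 0, so Friday + 0 = Friday.
696 mod 7 = 3, so 696 days after a Friday is Friday + 3 = Monday.

Monday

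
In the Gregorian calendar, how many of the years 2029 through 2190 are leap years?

39

Multiples of 4 in [2029,2190]: 40.
Of those, multiples of 100: 1 (not leap unless ÷400).
Multiples of 400: 0.
Leap years = 40 − 1 + 0 = 39.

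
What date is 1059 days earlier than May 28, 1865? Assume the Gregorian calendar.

−365 (one year) → May 28, 1864 (694 left).
−366 (one year; includes Feb 29, 1864) → May 28, 1863 (328 left).
−28 → Apr 30, 1863 (end of Apr, 30 days; 300 left).
−30 → Mar 31, 1863 (end of Mar, 31 days; 270 left).
−31 → Feb 28, 1863 (end of Feb, 28 days; 239 left).
−28 → Jan 31, 1863 (end of Jan, 31 days; 211 left).
−31 → Dec 31, 1862 (end of Dec, 31 days; 180 left).
−31 → Nov 30, 1862 (end of Nov, 30 days; 149 left).
−30 → Oct 31, 1862 (end of Oct, 31 days; 119 left).
−31 → Sep 30, 1862 (end of Sep, 30 days; 88 left).
−30 → Aug 31, 1862 (end of Aug, 31 days; 58 left).
−31 → Jul 31, 1862 (end of Jul, 31 days; 27 left).
−27 → Jul 4, 1862.

July 4, 1862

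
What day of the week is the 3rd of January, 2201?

Doomsday rule: the anchor day for the 2200s is Friday. For year 01: 1÷12 = 0 r 1, and 1÷4 = 0, so 0+1+0 = 1.
Friday + 1 ≡ Saturday — that's 2201's doomsday.
In January the doomsday date is Jan 3 (2201 is not a leap year).
Jan 3 is the doomsday itself: Saturday.

Saturday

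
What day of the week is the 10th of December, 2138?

Doomsday rule: the anchor day for the 2100s is Sunday. For year 38: 38÷12 = 3 r 2, and 2÷4 = 0, so 3+2+0 = 5.
Sunday + 5 ≡ Friday — that's 2138's doomsday.
In December the doomsday date is Dec 12.
Dec 10 is 2 days before Dec 12; 2 mod 7 = 2, so Friday − 2 = Wednesday.

Wednesday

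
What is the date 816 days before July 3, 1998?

April 8, 1996

−365 (one year) → Jul 3, 1997 (451 left).
−365 (one year) → Jul 3, 1996 (86 left).
−3 → Jun 30, 1996 (end of Jun, 30 days; 83 left).
−30 → May 31, 1996 (end of May, 31 days; 53 left).
−31 → Apr 30, 1996 (end of Apr, 30 days; 22 left).
−22 → Apr 8, 1996.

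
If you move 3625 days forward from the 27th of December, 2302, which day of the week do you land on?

Friday

First find the weekday of Dec 27, 2302. Doomsday rule: the anchor day for the 2300s is Wednesday. For year 02: 2÷12 = 0 r 2, and 2÷4 = 0, so 0+2+0 = 2.
Wednesday + 2 ≡ Friday — that's 2302's doomsday.
In December the doomsday date is Dec 12.
Dec 27 is 15 days after Dec 12; 15 mod 7 = 1, so Friday + 1 = Saturday.
3625 mod 7 = 6, so 3625 days after a Saturday is Saturday + 6 = Friday.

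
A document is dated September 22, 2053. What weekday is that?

Doomsday rule: the anchor day for the 2000s is Tuesday. For year 53: 53÷12 = 4 r 5, and 5÷4 = 1, so 4+5+1 = 10.
Tuesday + 10 ≡ Friday — that's 2053's doomsday.
In September the doomsday date is Sep 5.
Sep 22 is 17 days after Sep 5; 17 mod 7 = 3, so Friday + 3 = Monday.

Monday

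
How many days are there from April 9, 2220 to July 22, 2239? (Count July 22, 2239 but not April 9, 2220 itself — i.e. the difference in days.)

7043

Apr 9, 2220 → Apr 9, 2221: 365 days.
Apr 9, 2221 → Apr 9, 2222: 365 days.
Apr 9, 2222 → Apr 9, 2223: 365 days.
Apr 9, 2223 → Apr 9, 2224: 366 days (Feb 29, 2224 is in that span).
Apr 9, 2224 → Apr 9, 2225: 365 days.
Apr 9, 2225 → Apr 9, 2226: 365 days.
Apr 9, 2226 → Apr 9, 2227: 365 days.
Apr 9, 2227 → Apr 9, 2228: 366 days (Feb 29, 2228 is in that span).
Apr 9, 2228 → Apr 9, 2229: 365 days.
Apr 9, 2229 → Apr 9, 2230: 365 days.
Apr 9, 2230 → Apr 9, 2231: 365 days.
Apr 9, 2231 → Apr 9, 2232: 366 days (Feb 29, 2232 is in that span).
Apr 9, 2232 → Apr 9, 2233: 365 days.
Apr 9, 2233 → Apr 9, 2234: 365 days.
Apr 9, 2234 → Apr 9, 2235: 365 days.
Apr 9, 2235 → Apr 9, 2236: 366 days (Feb 29, 2236 is in that span).
Apr 9, 2236 → Apr 9, 2237: 365 days.
Apr 9, 2237 → Apr 9, 2238: 365 days.
Apr 9, 2238 → Apr 9, 2239: 365 days.
Apr 9, 2239 → May 9, 2239: 30 days (April has 30).
May 9, 2239 → Jun 9, 2239: 31 days (May has 31).
Jun 9, 2239 → Jul 9, 2239: 30 days (June has 30).
Jul 9, 2239 → Jul 22, 2239: 13 days.
Total: 7043 days.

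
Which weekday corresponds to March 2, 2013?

January 1, 2013 is a Tuesday.
Jan 1, 2013 → Feb 1, 2013: 31 days (January has 31).
Feb 1, 2013 → Mar 1, 2013: 28 days (February has 28).
Mar 1, 2013 → Mar 2, 2013: 1 days.
Total: 60 days.
60 mod 7 = 4, so Tuesday + 4 = Saturday.

Saturday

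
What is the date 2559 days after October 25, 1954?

October 27, 1961

+365 (one year) → Oct 25, 1955 (2194 left).
+366 (one year; includes Feb 29, 1956) → Oct 25, 1956 (1828 left).
+365 (one year) → Oct 25, 1957 (1463 left).
+365 (one year) → Oct 25, 1958 (1098 left).
+365 (one year) → Oct 25, 1959 (733 left).
+366 (one year; includes Feb 29, 1960) → Oct 25, 1960 (367 left).
Oct has 31 days: +7 → Nov 1, 1960 (360 left).
Nov has 30 days: +30 → Dec 1, 1960 (330 left).
Dec has 31 days: +31 → Jan 1, 1961 (299 left).
Jan has 31 days: +31 → Feb 1, 1961 (268 left).
Feb has 28 days: +28 → Mar 1, 1961 (240 left).
Mar has 31 days: +31 → Apr 1, 1961 (209 left).
Apr has 30 days: +30 → May 1, 1961 (179 left).
May has 31 days: +31 → Jun 1, 1961 (148 left).
Jun has 30 days: +30 → Jul 1, 1961 (118 left).
Jul has 31 days: +31 → Aug 1, 1961 (87 left).
Aug has 31 days: +31 → Sep 1, 1961 (56 left).
Sep has 30 days: +30 → Oct 1, 1961 (26 left).
+26 → Oct 27, 1961.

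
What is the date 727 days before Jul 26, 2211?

July 29, 2209

−365 (one year) → Jul 26, 2210 (362 left).
−26 → Jun 30, 2210 (end of Jun, 30 days; 336 left).
−30 → May 31, 2210 (end of May, 31 days; 306 left).
−31 → Apr 30, 2210 (end of Apr, 30 days; 275 left).
−30 → Mar 31, 2210 (end of Mar, 31 days; 245 left).
−31 → Feb 28, 2210 (end of Feb, 28 days; 214 left).
−28 → Jan 31, 2210 (end of Jan, 31 days; 186 left).
−31 → Dec 31, 2209 (end of Dec, 31 days; 155 left).
−31 → Nov 30, 2209 (end of Nov, 30 days; 124 left).
−30 → Oct 31, 2209 (end of Oct, 31 days; 94 left).
−31 → Sep 30, 2209 (end of Sep, 30 days; 63 left).
−30 → Aug 31, 2209 (end of Aug, 31 days; 33 left).
−31 → Jul 31, 2209 (end of Jul, 31 days; 2 left).
−2 → Jul 29, 2209.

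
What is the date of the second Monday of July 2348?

July 12, 2348

July 1, 2348 is a Thursday.
The first Monday is therefore July 5 (4 days later).
The second Monday is 5 + 1×7 = July 12.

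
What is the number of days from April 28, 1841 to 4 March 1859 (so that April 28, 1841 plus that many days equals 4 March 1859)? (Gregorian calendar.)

6519

Apr 28, 1841 → Apr 28, 1842: 365 days.
Apr 28, 1842 → Apr 28, 1843: 365 days.
Apr 28, 1843 → Apr 28, 1844: 366 days (Feb 29, 1844 is in that span).
Apr 28, 1844 → Apr 28, 1845: 365 days.
Apr 28, 1845 → Apr 28, 1846: 365 days.
Apr 28, 1846 → Apr 28, 1847: 365 days.
Apr 28, 1847 → Apr 28, 1848: 366 days (Feb 29, 1848 is in that span).
Apr 28, 1848 → Apr 28, 1849: 365 days.
Apr 28, 1849 → Apr 28, 1850: 365 days.
Apr 28, 1850 → Apr 28, 1851: 365 days.
Apr 28, 1851 → Apr 28, 1852: 366 days (Feb 29, 1852 is in that span).
Apr 28, 1852 → Apr 28, 1853: 365 days.
Apr 28, 1853 → Apr 28, 1854: 365 days.
Apr 28, 1854 → Apr 28, 1855: 365 days.
Apr 28, 1855 → Apr 28, 1856: 366 days (Feb 29, 1856 is in that span).
Apr 28, 1856 → Apr 28, 1857: 365 days.
Apr 28, 1857 → Apr 28, 1858: 365 days.
Apr 28, 1858 → May 28, 1858: 30 days (April has 30).
May 28, 1858 → Jun 28, 1858: 31 days (May has 31).
Jun 28, 1858 → Jul 28, 1858: 30 days (June has 30).
Jul 28, 1858 → Aug 28, 1858: 31 days (July has 31).
Aug 28, 1858 → Sep 28, 1858: 31 days (August has 31).
Sep 28, 1858 → Oct 28, 1858: 30 days (September has 30).
Oct 28, 1858 → Nov 28, 1858: 31 days (October has 31).
Nov 28, 1858 → Dec 28, 1858: 30 days (November has 30).
Dec 28, 1858 → Jan 28, 1859: 31 days (December has 31).
Jan 28, 1859 → Feb 28, 1859: 31 days (January has 31).
Feb 28, 1859 → Mar 4, 1859: 4 days.
Total: 6519 days.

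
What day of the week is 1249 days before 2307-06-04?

First find the weekday of Jun 4, 2307. Doomsday rule: the anchor day for the 2300s is Wednesday. For year 07: 7÷12 = 0 r 7, and 7÷4 = 1, so 0+7+1 = 8.
Wednesday + 8 ≡ Thursday — that's 2307's doomsday.
In June the doomsday date is Jun 6.
Jun 4 is 2 days before Jun 6; 2 mod 7 = 2, so Thursday − 2 = Tuesday.
1249 mod 7 = 3, so 1249 days before a Tuesday is Tuesday − 3 = Saturday.

Saturday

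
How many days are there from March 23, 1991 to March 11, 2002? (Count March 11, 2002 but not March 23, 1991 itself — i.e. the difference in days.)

Mar 23, 1991 → Mar 23, 1992: 366 days (Feb 29, 1992 is in that span).
Mar 23, 1992 → Mar 23, 1993: 365 days.
Mar 23, 1993 → Mar 23, 1994: 365 days.
Mar 23, 1994 → Mar 23, 1995: 365 days.
Mar 23, 1995 → Mar 23, 1996: 366 days (Feb 29, 1996 is in that span).
Mar 23, 1996 → Mar 23, 1997: 365 days.
Mar 23, 1997 → Mar 23, 1998: 365 days.
Mar 23, 1998 → Mar 23, 1999: 365 days.
Mar 23, 1999 → Mar 23, 2000: 366 days (Feb 29, 2000 is in that span).
Mar 23, 2000 → Mar 23, 2001: 365 days.
Mar 23, 2001 → Apr 23, 2001: 31 days (March has 31).
Apr 23, 2001 → May 23, 2001: 30 days (April has 30).
May 23, 2001 → Jun 23, 2001: 31 days (May has 31).
Jun 23, 2001 → Jul 23, 2001: 30 days (June has 30).
Jul 23, 2001 → Aug 23, 2001: 31 days (July has 31).
Aug 23, 2001 → Sep 23, 2001: 31 days (August has 31).
Sep 23, 2001 → Oct 23, 2001: 30 days (September has 30).
Oct 23, 2001 → Nov 23, 2001: 31 days (October has 31).
Nov 23, 2001 → Dec 23, 2001: 30 days (November has 30).
Dec 23, 2001 → Jan 23, 2002: 31 days (December has 31).
Jan 23, 2002 → Feb 23, 2002: 31 days (January has 31).
Feb 23, 2002 → Mar 11, 2002: 16 days.
Total: 4006 days.

4006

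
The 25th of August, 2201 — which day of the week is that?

Doomsday rule: the anchor day for the 2200s is Friday. For year 01: 1÷12 = 0 r 1, and 1÷4 = 0, so 0+1+0 = 1.
Friday + 1 ≡ Saturday — that's 2201's doomsday.
In August the doomsday date is Aug 8.
Aug 25 is 17 days after Aug 8; 17 mod 7 = 3, so Saturday + 3 = Tuesday.

Tuesday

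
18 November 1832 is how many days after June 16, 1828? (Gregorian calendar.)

1616

Jun 16, 1828 → Jun 16, 1829: 365 days.
Jun 16, 1829 → Jun 16, 1830: 365 days.
Jun 16, 1830 → Jun 16, 1831: 365 days.
Jun 16, 1831 → Jun 16, 1832: 366 days (Feb 29, 1832 is in that span).
Jun 16, 1832 → Jul 16, 1832: 30 days (June has 30).
Jul 16, 1832 → Aug 16, 1832: 31 days (July has 31).
Aug 16, 1832 → Sep 16, 1832: 31 days (August has 31).
Sep 16, 1832 → Oct 16, 1832: 30 days (September has 30).
Oct 16, 1832 → Nov 16, 1832: 31 days (October has 31).
Nov 16, 1832 → Nov 18, 1832: 2 days.
Total: 1616 days.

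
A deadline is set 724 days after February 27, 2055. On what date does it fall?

+365 (one year) → Feb 27, 2056 (359 left).
Feb has 29 days: +3 → Mar 1, 2056 (356 left).
Mar has 31 days: +31 → Apr 1, 2056 (325 left).
Apr has 30 days: +30 → May 1, 2056 (295 left).
May has 31 days: +31 → Jun 1, 2056 (264 left).
Jun has 30 days: +30 → Jul 1, 2056 (234 left).
Jul has 31 days: +31 → Aug 1, 2056 (203 left).
Aug has 31 days: +31 → Sep 1, 2056 (172 left).
Sep has 30 days: +30 → Oct 1, 2056 (142 left).
Oct has 31 days: +31 → Nov 1, 2056 (111 left).
Nov has 30 days: +30 → Dec 1, 2056 (81 left).
Dec has 31 days: +31 → Jan 1, 2057 (50 left).
Jan has 31 days: +31 → Feb 1, 2057 (19 left).
+19 → Feb 20, 2057.

February 20, 2057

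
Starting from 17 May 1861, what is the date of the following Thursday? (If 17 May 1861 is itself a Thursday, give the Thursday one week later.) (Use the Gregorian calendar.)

May 17, 1861 is a Friday.
From Friday to the next Thursday is 6 days.
May 17, 1861 + 6 = May 23, 1861.

May 23, 1861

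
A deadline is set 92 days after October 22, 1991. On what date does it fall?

Oct has 31 days: +10 → Nov 1, 1991 (82 left).
Nov has 30 days: +30 → Dec 1, 1991 (52 left).
Dec has 31 days: +31 → Jan 1, 1992 (21 left).
+21 → Jan 22, 1992.

January 22, 1992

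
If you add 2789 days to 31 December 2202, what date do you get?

+365 (one year) → Dec 31, 2203 (2424 left).
+366 (one year; includes Feb 29, 2204) → Dec 31, 2204 (2058 left).
+365 (one year) → Dec 31, 2205 (1693 left).
+365 (one year) → Dec 31, 2206 (1328 left).
+365 (one year) → Dec 31, 2207 (963 left).
+366 (one year; includes Feb 29, 2208) → Dec 31, 2208 (597 left).
+365 (one year) → Dec 31, 2209 (232 left).
Dec has 31 days: +1 → Jan 1, 2210 (231 left).
Jan has 31 days: +31 → Feb 1, 2210 (200 left).
Feb has 28 days: +28 → Mar 1, 2210 (172 left).
Mar has 31 days: +31 → Apr 1, 2210 (141 left).
Apr has 30 days: +30 → May 1, 2210 (111 left).
May has 31 days: +31 → Jun 1, 2210 (80 left).
Jun has 30 days: +30 → Jul 1, 2210 (50 left).
Jul has 31 days: +31 → Aug 1, 2210 (19 left).
+19 → Aug 20, 2210.

August 20, 2210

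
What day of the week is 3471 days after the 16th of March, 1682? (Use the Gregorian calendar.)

Mar 16, 1682 is a Monday.
3471 mod 7 = 6, so 3471 days after a Monday is Monday + 6 = Sunday.

Sunday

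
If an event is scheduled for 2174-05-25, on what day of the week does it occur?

Wednesday

Doomsday rule: the anchor day for the 2100s is Sunday. For year 74: 74÷12 = 6 r 2, and 2÷4 = 0, so 6+2+0 = 8.
Sunday + 8 ≡ Monday — that's 2174's doomsday.
In May the doomsday date is May 9.
May 25 is 16 days after May 9; 16 mod 7 = 2, so Monday + 2 = Wednesday.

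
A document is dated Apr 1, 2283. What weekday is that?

Sunday

Doomsday rule: the anchor day for the 2200s is Friday. For year 83: 83÷12 = 6 r 11, and 11÷4 = 2, so 6+11+2 = 19.
Friday + 19 ≡ Wednesday — that's 2283's doomsday.
In April the doomsday date is Apr 4.
Apr 1 is 3 days before Apr 4; 3 mod 7 = 3, so Wednesday − 3 = Sunday.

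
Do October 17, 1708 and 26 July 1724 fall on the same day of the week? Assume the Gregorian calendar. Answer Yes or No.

From Oct 17, 1708 to Jul 26, 1724 is 5761 days.
5761 mod 7 = 0, so they are the same weekday.
(Oct 17, 1708 is a Wednesday; Jul 26, 1724 is a Wednesday.)

Yes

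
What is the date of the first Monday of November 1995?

November 6, 1995

November 1, 1995 is a Wednesday.
The first Monday is therefore November 6 (5 days later).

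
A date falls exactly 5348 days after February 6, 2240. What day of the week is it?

Feb 6, 2240 is a Thursday.
5348 mod 7 = 0, so 5348 days after a Thursday is Thursday + 0 = Thursday.

Thursday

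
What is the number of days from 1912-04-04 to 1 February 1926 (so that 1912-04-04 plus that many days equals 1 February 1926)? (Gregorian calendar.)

Apr 4, 1912 → Apr 4, 1913: 365 days.
Apr 4, 1913 → Apr 4, 1914: 365 days.
Apr 4, 1914 → Apr 4, 1915: 365 days.
Apr 4, 1915 → Apr 4, 1916: 366 days (Feb 29, 1916 is in that span).
Apr 4, 1916 → Apr 4, 1917: 365 days.
Apr 4, 1917 → Apr 4, 1918: 365 days.
Apr 4, 1918 → Apr 4, 1919: 365 days.
Apr 4, 1919 → Apr 4, 1920: 366 days (Feb 29, 1920 is in that span).
Apr 4, 1920 → Apr 4, 1921: 365 days.
Apr 4, 1921 → Apr 4, 1922: 365 days.
Apr 4, 1922 → Apr 4, 1923: 365 days.
Apr 4, 1923 → Apr 4, 1924: 366 days (Feb 29, 1924 is in that span).
Apr 4, 1924 → Apr 4, 1925: 365 days.
Apr 4, 1925 → May 4, 1925: 30 days (April has 30).
May 4, 1925 → Jun 4, 1925: 31 days (May has 31).
Jun 4, 1925 → Jul 4, 1925: 30 days (June has 30).
Jul 4, 1925 → Aug 4, 1925: 31 days (July has 31).
Aug 4, 1925 → Sep 4, 1925: 31 days (August has 31).
Sep 4, 1925 → Oct 4, 1925: 30 days (September has 30).
Oct 4, 1925 → Nov 4, 1925: 31 days (October has 31).
Nov 4, 1925 → Dec 4, 1925: 30 days (November has 30).
Dec 4, 1925 → Jan 4, 1926: 31 days (December has 31).
Jan 4, 1926 → Feb 1, 1926: 28 days.
Total: 5051 days.

5051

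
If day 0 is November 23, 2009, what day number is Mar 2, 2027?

Nov 23, 2009 → Nov 23, 2010: 365 days.
Nov 23, 2010 → Nov 23, 2011: 365 days.
Nov 23, 2011 → Nov 23, 2012: 366 days (Feb 29, 2012 is in that span).
Nov 23, 2012 → Nov 23, 2013: 365 days.
Nov 23, 2013 → Nov 23, 2014: 365 days.
Nov 23, 2014 → Nov 23, 2015: 365 days.
Nov 23, 2015 → Nov 23, 2016: 366 days (Feb 29, 2016 is in that span).
Nov 23, 2016 → Nov 23, 2017: 365 days.
Nov 23, 2017 → Nov 23, 2018: 365 days.
Nov 23, 2018 → Nov 23, 2019: 365 days.
Nov 23, 2019 → Nov 23, 2020: 366 days (Feb 29, 2020 is in that span).
Nov 23, 2020 → Nov 23, 2021: 365 days.
Nov 23, 2021 → Nov 23, 2022: 365 days.
Nov 23, 2022 → Nov 23, 2023: 365 days.
Nov 23, 2023 → Nov 23, 2024: 366 days (Feb 29, 2024 is in that span).
Nov 23, 2024 → Nov 23, 2025: 365 days.
Nov 23, 2025 → Nov 23, 2026: 365 days.
Nov 23, 2026 → Dec 23, 2026: 30 days (November has 30).
Dec 23, 2026 → Jan 23, 2027: 31 days (December has 31).
Jan 23, 2027 → Feb 23, 2027: 31 days (January has 31).
Feb 23, 2027 → Mar 2, 2027: 7 days.
Total: 6308 days.

6308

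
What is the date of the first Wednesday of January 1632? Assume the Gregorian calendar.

January 1, 1632 is a Thursday.
The first Wednesday is therefore January 7 (6 days later).

January 7, 1632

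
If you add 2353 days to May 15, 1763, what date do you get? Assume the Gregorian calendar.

+366 (one year; includes Feb 29, 1764) → May 15, 1764 (1987 left).
+365 (one year) → May 15, 1765 (1622 left).
+365 (one year) → May 15, 1766 (1257 left).
+365 (one year) → May 15, 1767 (892 left).
+366 (one year; includes Feb 29, 1768) → May 15, 1768 (526 left).
+365 (one year) → May 15, 1769 (161 left).
May has 31 days: +17 → Jun 1, 1769 (144 left).
Jun has 30 days: +30 → Jul 1, 1769 (114 left).
Jul has 31 days: +31 → Aug 1, 1769 (83 left).
Aug has 31 days: +31 → Sep 1, 1769 (52 left).
Sep has 30 days: +30 → Oct 1, 1769 (22 left).
+22 → Oct 23, 1769.

October 23, 1769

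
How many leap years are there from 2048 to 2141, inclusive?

23

Multiples of 4 in [2048,2141]: 24.
Of those, multiples of 100: 1 (not leap unless ÷400).
Multiples of 400: 0.
Leap years = 24 − 1 + 0 = 23.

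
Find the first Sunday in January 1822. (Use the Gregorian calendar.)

January 6, 1822

January 1, 1822 is a Tuesday.
The first Sunday is therefore January 6 (5 days later).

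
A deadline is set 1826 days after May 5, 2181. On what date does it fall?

+365 (one year) → May 5, 2182 (1461 left).
+365 (one year) → May 5, 2183 (1096 left).
+366 (one year; includes Feb 29, 2184) → May 5, 2184 (730 left).
+365 (one year) → May 5, 2185 (365 left).
May has 31 days: +27 → Jun 1, 2185 (338 left).
Jun has 30 days: +30 → Jul 1, 2185 (308 left).
Jul has 31 days: +31 → Aug 1, 2185 (277 left).
Aug has 31 days: +31 → Sep 1, 2185 (246 left).
Sep has 30 days: +30 → Oct 1, 2185 (216 left).
Oct has 31 days: +31 → Nov 1, 2185 (185 left).
Nov has 30 days: +30 → Dec 1, 2185 (155 left).
Dec has 31 days: +31 → Jan 1, 2186 (124 left).
Jan has 31 days: +31 → Feb 1, 2186 (93 left).
Feb has 28 days: +28 → Mar 1, 2186 (65 left).
Mar has 31 days: +31 → Apr 1, 2186 (34 left).
Apr has 30 days: +30 → May 1, 2186 (4 left).
+4 → May 5, 2186.

May 5, 2186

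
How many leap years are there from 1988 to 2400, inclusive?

Multiples of 4 in [1988,2400]: 104.
Of those, multiples of 100: 5 (not leap unless ÷400).
Multiples of 400: 2.
Leap years = 104 − 5 + 2 = 101.

101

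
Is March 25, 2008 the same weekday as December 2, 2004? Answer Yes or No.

From Dec 2, 2004 to Mar 25, 2008 is 1209 days.
1209 mod 7 = 5, so they are different weekdays.
(Dec 2, 2004 is a Thursday; Mar 25, 2008 is a Tuesday.)

No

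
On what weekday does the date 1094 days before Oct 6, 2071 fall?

First find the weekday of Oct 6, 2071. Doomsday rule: the anchor day for the 2000s is Tuesday. For year 71: 71÷12 = 5 r 11, and 11÷4 = 2, so 5+11+2 = 18.
Tuesday + 18 ≡ Saturday — that's 2071's doomsday.
In October the doomsday date is Oct 10.
Oct 6 is 4 days before Oct 10; 4 mod 7 = 4, so Saturday − 4 = Tuesday.
1094 mod 7 = 2, so 1094 days before a Tuesday is Tuesday − 2 = Sunday.

Sunday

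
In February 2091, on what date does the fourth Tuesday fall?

February 27, 2091

February 1, 2091 is a Thursday.
The first Tuesday is therefore February 6 (5 days later).
The fourth Tuesday is 6 + 3×7 = February 27.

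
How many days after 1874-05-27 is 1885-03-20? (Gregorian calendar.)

3950

May 27, 1874 → May 27, 1875: 365 days.
May 27, 1875 → May 27, 1876: 366 days (Feb 29, 1876 is in that span).
May 27, 1876 → May 27, 1877: 365 days.
May 27, 1877 → May 27, 1878: 365 days.
May 27, 1878 → May 27, 1879: 365 days.
May 27, 1879 → May 27, 1880: 366 days (Feb 29, 1880 is in that span).
May 27, 1880 → May 27, 1881: 365 days.
May 27, 1881 → May 27, 1882: 365 days.
May 27, 1882 → May 27, 1883: 365 days.
May 27, 1883 → May 27, 1884: 366 days (Feb 29, 1884 is in that span).
May 27, 1884 → Jun 27, 1884: 31 days (May has 31).
Jun 27, 1884 → Jul 27, 1884: 30 days (June has 30).
Jul 27, 1884 → Aug 27, 1884: 31 days (July has 31).
Aug 27, 1884 → Sep 27, 1884: 31 days (August has 31).
Sep 27, 1884 → Oct 27, 1884: 30 days (September has 30).
Oct 27, 1884 → Nov 27, 1884: 31 days (October has 31).
Nov 27, 1884 → Dec 27, 1884: 30 days (November has 30).
Dec 27, 1884 → Jan 27, 1885: 31 days (December has 31).
Jan 27, 1885 → Feb 27, 1885: 31 days (January has 31).
Feb 27, 1885 → Mar 20, 1885: 21 days.
Total: 3950 days.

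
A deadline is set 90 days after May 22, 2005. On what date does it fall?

May has 31 days: +10 → Jun 1, 2005 (80 left).
Jun has 30 days: +30 → Jul 1, 2005 (50 left).
Jul has 31 days: +31 → Aug 1, 2005 (19 left).
+19 → Aug 20, 2005.

August 20, 2005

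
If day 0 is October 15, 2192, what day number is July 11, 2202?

3555

Oct 15, 2192 → Oct 15, 2193: 365 days.
Oct 15, 2193 → Oct 15, 2194: 365 days.
Oct 15, 2194 → Oct 15, 2195: 365 days.
Oct 15, 2195 → Oct 15, 2196: 366 days (Feb 29, 2196 is in that span).
Oct 15, 2196 → Oct 15, 2197: 365 days.
Oct 15, 2197 → Oct 15, 2198: 365 days.
Oct 15, 2198 → Oct 15, 2199: 365 days.
Oct 15, 2199 → Oct 15, 2200: 365 days.
Oct 15, 2200 → Oct 15, 2201: 365 days.
Oct 15, 2201 → Nov 15, 2201: 31 days (October has 31).
Nov 15, 2201 → Dec 15, 2201: 30 days (November has 30).
Dec 15, 2201 → Jan 15, 2202: 31 days (December has 31).
Jan 15, 2202 → Feb 15, 2202: 31 days (January has 31).
Feb 15, 2202 → Mar 15, 2202: 28 days (February has 28).
Mar 15, 2202 → Apr 15, 2202: 31 days (March has 31).
Apr 15, 2202 → May 15, 2202: 30 days (April has 30).
May 15, 2202 → Jun 15, 2202: 31 days (May has 31).
Jun 15, 2202 → Jul 11, 2202: 26 days.
Total: 3555 days.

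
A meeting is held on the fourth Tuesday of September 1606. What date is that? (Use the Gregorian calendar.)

September 26, 1606

September 1, 1606 is a Friday.
The first Tuesday is therefore September 5 (4 days later).
The fourth Tuesday is 5 + 3×7 = September 26.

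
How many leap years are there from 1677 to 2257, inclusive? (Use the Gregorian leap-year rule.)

140

Multiples of 4 in [1677,2257]: 145.
Of those, multiples of 100: 6 (not leap unless ÷400).
Multiples of 400: 1.
Leap years = 145 − 6 + 1 = 140.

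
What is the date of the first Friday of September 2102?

September 1, 2102

September 1, 2102 is a Friday.
The first Friday is therefore September 1 (same day).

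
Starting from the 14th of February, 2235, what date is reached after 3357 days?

April 24, 2244

+365 (one year) → Feb 14, 2236 (2992 left).
+366 (one year; includes Feb 29, 2236) → Feb 14, 2237 (2626 left).
+365 (one year) → Feb 14, 2238 (2261 left).
+365 (one year) → Feb 14, 2239 (1896 left).
+365 (one year) → Feb 14, 2240 (1531 left).
+366 (one year; includes Feb 29, 2240) → Feb 14, 2241 (1165 left).
+365 (one year) → Feb 14, 2242 (800 left).
+365 (one year) → Feb 14, 2243 (435 left).
+365 (one year) → Feb 14, 2244 (70 left).
Feb has 29 days: +16 → Mar 1, 2244 (54 left).
Mar has 31 days: +31 → Apr 1, 2244 (23 left).
+23 → Apr 24, 2244.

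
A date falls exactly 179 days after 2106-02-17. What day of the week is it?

First find the weekday of Feb 17, 2106. Doomsday rule: the anchor day for the 2100s is Sunday. For year 06: 6÷12 = 0 r 6, and 6÷4 = 1, so 0+6+1 = 7.
Sunday + 7 ≡ Sunday — that's 2106's doomsday.
In February the doomsday date is Feb 28 (2106 is not a leap year).
Feb 17 is 11 days before Feb 28; 11 mod 7 = 4, so Sunday − 4 = Wednesday.
179 mod 7 = 4, so 179 days after a Wednesday is Wednesday + 4 = Sunday.

Sunday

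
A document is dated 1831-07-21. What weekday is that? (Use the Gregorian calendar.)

Doomsday rule: the anchor day for the 1800s is Friday. For year 31: 31÷12 = 2 r 7, and 7÷4 = 1, so 2+7+1 = 10.
Friday + 10 ≡ Monday — that's 1831's doomsday.
In July the doomsday date is Jul 11.
Jul 21 is 10 days after Jul 11; 10 mod 7 = 3, so Monday + 3 = Thursday.

Thursday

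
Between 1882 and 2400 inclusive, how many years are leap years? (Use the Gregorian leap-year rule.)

126

Multiples of 4 in [1882,2400]: 130.
Of those, multiples of 100: 6 (not leap unless ÷400).
Multiples of 400: 2.
Leap years = 130 − 6 + 2 = 126.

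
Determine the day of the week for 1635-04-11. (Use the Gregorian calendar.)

Doomsday rule: the anchor day for the 1600s is Tuesday. For year 35: 35÷12 = 2 r 11, and 11÷4 = 2, so 2+11+2 = 15.
Tuesday + 15 ≡ Wednesday — that's 1635's doomsday.
In April the doomsday date is Apr 4.
Apr 11 is 7 days after Apr 4; 7 mod 7 = 0, so Wednesday + 0 = Wednesday.

Wednesday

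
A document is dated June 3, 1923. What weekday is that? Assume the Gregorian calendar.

Doomsday rule: the anchor day for the 1900s is Wednesday. For year 23: 23÷12 = 1 r 11, and 11÷4 = 2, so 1+11+2 = 14.
Wednesday + 14 ≡ Wednesday — that's 1923's doomsday.
In June the doomsday date is Jun 6.
Jun 3 is 3 days before Jun 6; 3 mod 7 = 3, so Wednesday − 3 = Sunday.

Sunday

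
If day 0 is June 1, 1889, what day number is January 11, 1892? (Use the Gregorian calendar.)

Jun 1, 1889 → Jun 1, 1890: 365 days.
Jun 1, 1890 → Jun 1, 1891: 365 days.
Jun 1, 1891 → Jul 1, 1891: 30 days (June has 30).
Jul 1, 1891 → Aug 1, 1891: 31 days (July has 31).
Aug 1, 1891 → Sep 1, 1891: 31 days (August has 31).
Sep 1, 1891 → Oct 1, 1891: 30 days (September has 30).
Oct 1, 1891 → Nov 1, 1891: 31 days (October has 31).
Nov 1, 1891 → Dec 1, 1891: 30 days (November has 30).
Dec 1, 1891 → Jan 1, 1892: 31 days (December has 31).
Jan 1, 1892 → Jan 11, 1892: 10 days.
Total: 954 days.

954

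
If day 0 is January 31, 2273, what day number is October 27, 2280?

Jan 31, 2273 → Jan 31, 2274: 365 days.
Jan 31, 2274 → Jan 31, 2275: 365 days.
Jan 31, 2275 → Jan 31, 2276: 365 days.
Jan 31, 2276 → Jan 31, 2277: 366 days (Feb 29, 2276 is in that span).
Jan 31, 2277 → Jan 31, 2278: 365 days.
Jan 31, 2278 → Jan 31, 2279: 365 days.
Jan 31, 2279 → Jan 31, 2280: 365 days.
Jan 31, 2280 → Feb 29, 2280: 29 days (January has 31).
Feb 29, 2280 → Mar 29, 2280: 29 days (February has 29).
Mar 29, 2280 → Apr 29, 2280: 31 days (March has 31).
Apr 29, 2280 → May 29, 2280: 30 days (April has 30).
May 29, 2280 → Jun 29, 2280: 31 days (May has 31).
Jun 29, 2280 → Jul 29, 2280: 30 days (June has 30).
Jul 29, 2280 → Aug 29, 2280: 31 days (July has 31).
Aug 29, 2280 → Sep 29, 2280: 31 days (August has 31).
Sep 29, 2280 → Oct 27, 2280: 28 days.
Total: 2826 days.

2826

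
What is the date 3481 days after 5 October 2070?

April 16, 2080

+365 (one year) → Oct 5, 2071 (3116 left).
+366 (one year; includes Feb 29, 2072) → Oct 5, 2072 (2750 left).
+365 (one year) → Oct 5, 2073 (2385 left).
+365 (one year) → Oct 5, 2074 (2020 left).
+365 (one year) → Oct 5, 2075 (1655 left).
+366 (one year; includes Feb 29, 2076) → Oct 5, 2076 (1289 left).
+365 (one year) → Oct 5, 2077 (924 left).
+365 (one year) → Oct 5, 2078 (559 left).
+365 (one year) → Oct 5, 2079 (194 left).
Oct has 31 days: +27 → Nov 1, 2079 (167 left).
Nov has 30 days: +30 → Dec 1, 2079 (137 left).
Dec has 31 days: +31 → Jan 1, 2080 (106 left).
Jan has 31 days: +31 → Feb 1, 2080 (75 left).
Feb has 29 days: +29 → Mar 1, 2080 (46 left).
Mar has 31 days: +31 → Apr 1, 2080 (15 left).
+15 → Apr 16, 2080.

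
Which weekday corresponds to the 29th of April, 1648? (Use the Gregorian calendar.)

Wednesday

Doomsday rule: the anchor day for the 1600s is Tuesday. For year 48: 48÷12 = 4 r 0, and 0÷4 = 0, so 4+0+0 = 4.
Tuesday + 4 ≡ Saturday — that's 1648's doomsday.
In April the doomsday date is Apr 4.
Apr 29 is 25 days after Apr 4; 25 mod 7 = 4, so Saturday + 4 = Wednesday.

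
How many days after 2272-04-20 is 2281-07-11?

Apr 20, 2272 → Apr 20, 2273: 365 days.
Apr 20, 2273 → Apr 20, 2274: 365 days.
Apr 20, 2274 → Apr 20, 2275: 365 days.
Apr 20, 2275 → Apr 20, 2276: 366 days (Feb 29, 2276 is in that span).
Apr 20, 2276 → Apr 20, 2277: 365 days.
Apr 20, 2277 → Apr 20, 2278: 365 days.
Apr 20, 2278 → Apr 20, 2279: 365 days.
Apr 20, 2279 → Apr 20, 2280: 366 days (Feb 29, 2280 is in that span).
Apr 20, 2280 → Apr 20, 2281: 365 days.
Apr 20, 2281 → May 20, 2281: 30 days (April has 30).
May 20, 2281 → Jun 20, 2281: 31 days (May has 31).
Jun 20, 2281 → Jul 11, 2281: 21 days.
Total: 3369 days.

3369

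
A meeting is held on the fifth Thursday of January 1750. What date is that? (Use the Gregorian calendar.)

January 1, 1750 is a Thursday.
The first Thursday is therefore January 1 (same day).
The fifth Thursday is 1 + 4×7 = January 29.

January 29, 1750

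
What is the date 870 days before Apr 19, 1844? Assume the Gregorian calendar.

December 1, 1841

−366 (one year; includes Feb 29, 1844) → Apr 19, 1843 (504 left).
−365 (one year) → Apr 19, 1842 (139 left).
−19 → Mar 31, 1842 (end of Mar, 31 days; 120 left).
−31 → Feb 28, 1842 (end of Feb, 28 days; 89 left).
−28 → Jan 31, 1842 (end of Jan, 31 days; 61 left).
−31 → Dec 31, 1841 (end of Dec, 31 days; 30 left).
−30 → Dec 1, 1841.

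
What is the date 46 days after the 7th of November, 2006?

December 23, 2006

Nov has 30 days: +24 → Dec 1, 2006 (22 left).
+22 → Dec 23, 2006.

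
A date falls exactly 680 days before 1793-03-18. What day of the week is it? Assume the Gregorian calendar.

Sunday

Mar 18, 1793 is a Monday.
680 mod 7 = 1, so 680 days before a Monday is Monday − 1 = Sunday.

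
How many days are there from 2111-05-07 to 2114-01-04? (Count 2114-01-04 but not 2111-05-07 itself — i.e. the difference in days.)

973

May 7, 2111 → May 7, 2112: 366 days (Feb 29, 2112 is in that span).
May 7, 2112 → May 7, 2113: 365 days.
May 7, 2113 → Jun 7, 2113: 31 days (May has 31).
Jun 7, 2113 → Jul 7, 2113: 30 days (June has 30).
Jul 7, 2113 → Aug 7, 2113: 31 days (July has 31).
Aug 7, 2113 → Sep 7, 2113: 31 days (August has 31).
Sep 7, 2113 → Oct 7, 2113: 30 days (September has 30).
Oct 7, 2113 → Nov 7, 2113: 31 days (October has 31).
Nov 7, 2113 → Dec 7, 2113: 30 days (November has 30).
Dec 7, 2113 → Jan 4, 2114: 28 days.
Total: 973 days.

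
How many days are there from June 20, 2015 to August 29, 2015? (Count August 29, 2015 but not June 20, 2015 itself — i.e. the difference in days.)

Jun 20, 2015 → Jul 20, 2015: 30 days (June has 30).
Jul 20, 2015 → Aug 20, 2015: 31 days (July has 31).
Aug 20, 2015 → Aug 29, 2015: 9 days.
Total: 70 days.

70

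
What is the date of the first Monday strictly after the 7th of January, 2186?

January 9, 2186

Jan 7, 2186 is a Saturday.
From Saturday to the next Monday is 2 days.
Jan 7, 2186 + 2 = Jan 9, 2186.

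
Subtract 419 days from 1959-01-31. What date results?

December 8, 1957

−365 (one year) → Jan 31, 1958 (54 left).
−31 → Dec 31, 1957 (end of Dec, 31 days; 23 left).
−23 → Dec 8, 1957.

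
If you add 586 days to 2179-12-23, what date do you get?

+366 (one year; includes Feb 29, 2180) → Dec 23, 2180 (220 left).
Dec has 31 days: +9 → Jan 1, 2181 (211 left).
Jan has 31 days: +31 → Feb 1, 2181 (180 left).
Feb has 28 days: +28 → Mar 1, 2181 (152 left).
Mar has 31 days: +31 → Apr 1, 2181 (121 left).
Apr has 30 days: +30 → May 1, 2181 (91 left).
May has 31 days: +31 → Jun 1, 2181 (60 left).
Jun has 30 days: +30 → Jul 1, 2181 (30 left).
+30 → Jul 31, 2181.

July 31, 2181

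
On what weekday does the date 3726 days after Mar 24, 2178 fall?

Mar 24, 2178 is a Tuesday.
3726 mod 7 = 2, so 3726 days after a Tuesday is Tuesday + 2 = Thursday.

Thursday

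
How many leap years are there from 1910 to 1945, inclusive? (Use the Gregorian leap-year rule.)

Multiples of 4 in [1910,1945]: 9.
Of those, multiples of 100: 0 (not leap unless ÷400).
Multiples of 400: 0.
Leap years = 9 − 0 + 0 = 9.

9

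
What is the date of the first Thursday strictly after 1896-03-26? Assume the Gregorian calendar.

April 2, 1896

Mar 26, 1896 is a Thursday.
From Thursday to the next Thursday is 7 days.
Mar 26, 1896 + 7 = Apr 2, 1896.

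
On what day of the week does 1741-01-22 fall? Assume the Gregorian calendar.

Sunday

Doomsday rule: the anchor day for the 1700s is Sunday. For year 41: 41÷12 = 3 r 5, and 5÷4 = 1, so 3+5+1 = 9.
Sunday + 9 ≡ Tuesday — that's 1741's doomsday.
In January the doomsday date is Jan 3 (1741 is not a leap year).
Jan 22 is 19 days after Jan 3; 19 mod 7 = 5, so Tuesday + 5 = Sunday.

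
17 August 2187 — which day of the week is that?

January 1, 2187 is a Monday.
Jan 1, 2187 → Feb 1, 2187: 31 days (January has 31).
Feb 1, 2187 → Mar 1, 2187: 28 days (February has 28).
Mar 1, 2187 → Apr 1, 2187: 31 days (March has 31).
Apr 1, 2187 → May 1, 2187: 30 days (April has 30).
May 1, 2187 → Jun 1, 2187: 31 days (May has 31).
Jun 1, 2187 → Jul 1, 2187: 30 days (June has 30).
Jul 1, 2187 → Aug 1, 2187: 31 days (July has 31).
Aug 1, 2187 → Aug 17, 2187: 16 days.
Total: 228 days.
228 mod 7 = 4, so Monday + 4 = Friday.

Friday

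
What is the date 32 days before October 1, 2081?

−1 → Sep 30, 2081 (end of Sep, 30 days; 31 left).
−30 → Aug 31, 2081 (end of Aug, 31 days; 1 left).
−1 → Aug 30, 2081.

August 30, 2081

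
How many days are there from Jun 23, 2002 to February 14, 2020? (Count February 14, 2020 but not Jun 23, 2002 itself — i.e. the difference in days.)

Jun 23, 2002 → Jun 23, 2003: 365 days.
Jun 23, 2003 → Jun 23, 2004: 366 days (Feb 29, 2004 is in that span).
Jun 23, 2004 → Jun 23, 2005: 365 days.
Jun 23, 2005 → Jun 23, 2006: 365 days.
Jun 23, 2006 → Jun 23, 2007: 365 days.
Jun 23, 2007 → Jun 23, 2008: 366 days (Feb 29, 2008 is in that span).
Jun 23, 2008 → Jun 23, 2009: 365 days.
Jun 23, 2009 → Jun 23, 2010: 365 days.
Jun 23, 2010 → Jun 23, 2011: 365 days.
Jun 23, 2011 → Jun 23, 2012: 366 days (Feb 29, 2012 is in that span).
Jun 23, 2012 → Jun 23, 2013: 365 days.
Jun 23, 2013 → Jun 23, 2014: 365 days.
Jun 23, 2014 → Jun 23, 2015: 365 days.
Jun 23, 2015 → Jun 23, 2016: 366 days (Feb 29, 2016 is in that span).
Jun 23, 2016 → Jun 23, 2017: 365 days.
Jun 23, 2017 → Jun 23, 2018: 365 days.
Jun 23, 2018 → Jun 23, 2019: 365 days.
Jun 23, 2019 → Jul 23, 2019: 30 days (June has 30).
Jul 23, 2019 → Aug 23, 2019: 31 days (July has 31).
Aug 23, 2019 → Sep 23, 2019: 31 days (August has 31).
Sep 23, 2019 → Oct 23, 2019: 30 days (September has 30).
Oct 23, 2019 → Nov 23, 2019: 31 days (October has 31).
Nov 23, 2019 → Dec 23, 2019: 30 days (November has 30).
Dec 23, 2019 → Jan 23, 2020: 31 days (December has 31).
Jan 23, 2020 → Feb 14, 2020: 22 days.
Total: 6445 days.

6445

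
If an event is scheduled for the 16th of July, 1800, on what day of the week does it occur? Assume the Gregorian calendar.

January 1, 1800 is a Wednesday.
Jan 1, 1800 → Feb 1, 1800: 31 days (January has 31).
Feb 1, 1800 → Mar 1, 1800: 28 days (February has 28).
Mar 1, 1800 → Apr 1, 1800: 31 days (March has 31).
Apr 1, 1800 → May 1, 1800: 30 days (April has 30).
May 1, 1800 → Jun 1, 1800: 31 days (May has 31).
Jun 1, 1800 → Jul 1, 1800: 30 days (June has 30).
Jul 1, 1800 → Jul 16, 1800: 15 days.
Total: 196 days.
196 mod 7 = 0, so Wednesday + 0 = Wednesday.

Wednesday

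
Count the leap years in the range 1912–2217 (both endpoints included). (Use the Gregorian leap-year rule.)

75

Multiples of 4 in [1912,2217]: 77.
Of those, multiples of 100: 3 (not leap unless ÷400).
Multiples of 400: 1.
Leap years = 77 − 3 + 1 = 75.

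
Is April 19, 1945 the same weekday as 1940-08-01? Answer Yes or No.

Yes

From Aug 1, 1940 to Apr 19, 1945 is 1722 days.
1722 mod 7 = 0, so they are the same weekday.
(Aug 1, 1940 is a Thursday; Apr 19, 1945 is a Thursday.)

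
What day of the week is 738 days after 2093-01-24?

Tuesday

Jan 24, 2093 is a Saturday.
738 mod 7 = 3, so 738 days after a Saturday is Saturday + 3 = Tuesday.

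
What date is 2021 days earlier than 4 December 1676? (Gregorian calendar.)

−366 (one year; includes Feb 29, 1676) → Dec 4, 1675 (1655 left).
−365 (one year) → Dec 4, 1674 (1290 left).
−365 (one year) → Dec 4, 1673 (925 left).
−365 (one year) → Dec 4, 1672 (560 left).
−366 (one year; includes Feb 29, 1672) → Dec 4, 1671 (194 left).
−4 → Nov 30, 1671 (end of Nov, 30 days; 190 left).
−30 → Oct 31, 1671 (end of Oct, 31 days; 160 left).
−31 → Sep 30, 1671 (end of Sep, 30 days; 129 left).
−30 → Aug 31, 1671 (end of Aug, 31 days; 99 left).
−31 → Jul 31, 1671 (end of Jul, 31 days; 68 left).
−31 → Jun 30, 1671 (end of Jun, 30 days; 37 left).
−30 → May 31, 1671 (end of May, 31 days; 7 left).
−7 → May 24, 1671.

May 24, 1671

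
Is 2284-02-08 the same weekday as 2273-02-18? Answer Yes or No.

From Feb 18, 2273 to Feb 8, 2284 is 4007 days.
4007 mod 7 = 3, so they are different weekdays.
(Feb 18, 2273 is a Tuesday; Feb 8, 2284 is a Friday.)

No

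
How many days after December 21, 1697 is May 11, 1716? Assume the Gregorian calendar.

Dec 21, 1697 → Dec 21, 1698: 365 days.
Dec 21, 1698 → Dec 21, 1699: 365 days.
Dec 21, 1699 → Dec 21, 1700: 365 days.
Dec 21, 1700 → Dec 21, 1701: 365 days.
Dec 21, 1701 → Dec 21, 1702: 365 days.
Dec 21, 1702 → Dec 21, 1703: 365 days.
Dec 21, 1703 → Dec 21, 1704: 366 days (Feb 29, 1704 is in that span).
Dec 21, 1704 → Dec 21, 1705: 365 days.
Dec 21, 1705 → Dec 21, 1706: 365 days.
Dec 21, 1706 → Dec 21, 1707: 365 days.
Dec 21, 1707 → Dec 21, 1708: 366 days (Feb 29, 1708 is in that span).
Dec 21, 1708 → Dec 21, 1709: 365 days.
Dec 21, 1709 → Dec 21, 1710: 365 days.
Dec 21, 1710 → Dec 21, 1711: 365 days.
Dec 21, 1711 → Dec 21, 1712: 366 days (Feb 29, 1712 is in that span).
Dec 21, 1712 → Dec 21, 1713: 365 days.
Dec 21, 1713 → Dec 21, 1714: 365 days.
Dec 21, 1714 → Dec 21, 1715: 365 days.
Dec 21, 1715 → Jan 21, 1716: 31 days (December has 31).
Jan 21, 1716 → Feb 21, 1716: 31 days (January has 31).
Feb 21, 1716 → Mar 21, 1716: 29 days (February has 29).
Mar 21, 1716 → Apr 21, 1716: 31 days (March has 31).
Apr 21, 1716 → May 11, 1716: 20 days.
Total: 6715 days.

6715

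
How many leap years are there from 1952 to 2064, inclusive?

Multiples of 4 in [1952,2064]: 29.
Of those, multiples of 100: 1 (not leap unless ÷400).
Multiples of 400: 1.
Leap years = 29 − 1 + 1 = 29.

29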